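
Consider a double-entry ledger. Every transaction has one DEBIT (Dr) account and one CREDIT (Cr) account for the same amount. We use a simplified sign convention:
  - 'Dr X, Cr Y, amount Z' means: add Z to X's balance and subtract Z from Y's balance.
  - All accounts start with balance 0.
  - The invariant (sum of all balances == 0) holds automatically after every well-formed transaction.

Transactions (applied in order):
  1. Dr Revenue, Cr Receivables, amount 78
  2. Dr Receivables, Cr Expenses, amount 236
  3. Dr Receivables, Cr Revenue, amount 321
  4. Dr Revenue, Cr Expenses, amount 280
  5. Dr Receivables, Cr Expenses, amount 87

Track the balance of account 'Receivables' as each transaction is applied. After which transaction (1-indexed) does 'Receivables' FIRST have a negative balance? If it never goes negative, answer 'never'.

Answer: 1

Derivation:
After txn 1: Receivables=-78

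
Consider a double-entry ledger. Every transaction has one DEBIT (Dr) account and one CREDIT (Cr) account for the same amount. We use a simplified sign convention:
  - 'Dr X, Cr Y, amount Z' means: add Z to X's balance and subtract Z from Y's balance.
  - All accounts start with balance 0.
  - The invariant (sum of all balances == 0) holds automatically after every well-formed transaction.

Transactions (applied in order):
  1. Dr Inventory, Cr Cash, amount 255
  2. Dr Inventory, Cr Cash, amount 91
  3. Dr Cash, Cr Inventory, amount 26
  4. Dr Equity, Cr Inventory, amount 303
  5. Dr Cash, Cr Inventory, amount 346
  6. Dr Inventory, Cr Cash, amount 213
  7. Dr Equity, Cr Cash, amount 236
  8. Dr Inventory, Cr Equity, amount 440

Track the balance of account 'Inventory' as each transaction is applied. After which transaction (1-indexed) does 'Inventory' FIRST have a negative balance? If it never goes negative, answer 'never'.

After txn 1: Inventory=255
After txn 2: Inventory=346
After txn 3: Inventory=320
After txn 4: Inventory=17
After txn 5: Inventory=-329

Answer: 5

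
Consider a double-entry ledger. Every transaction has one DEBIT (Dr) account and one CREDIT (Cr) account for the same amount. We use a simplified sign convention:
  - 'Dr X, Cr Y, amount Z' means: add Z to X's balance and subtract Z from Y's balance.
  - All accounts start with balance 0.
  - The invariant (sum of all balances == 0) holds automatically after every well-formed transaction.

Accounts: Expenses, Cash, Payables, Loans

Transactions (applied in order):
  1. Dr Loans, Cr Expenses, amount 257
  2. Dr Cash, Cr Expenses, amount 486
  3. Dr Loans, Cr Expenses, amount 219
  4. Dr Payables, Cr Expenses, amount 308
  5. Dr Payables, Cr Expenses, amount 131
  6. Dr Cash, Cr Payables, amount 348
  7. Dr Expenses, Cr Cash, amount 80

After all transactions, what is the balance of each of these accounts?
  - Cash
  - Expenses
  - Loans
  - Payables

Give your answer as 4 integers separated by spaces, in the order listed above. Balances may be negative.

Answer: 754 -1321 476 91

Derivation:
After txn 1 (Dr Loans, Cr Expenses, amount 257): Expenses=-257 Loans=257
After txn 2 (Dr Cash, Cr Expenses, amount 486): Cash=486 Expenses=-743 Loans=257
After txn 3 (Dr Loans, Cr Expenses, amount 219): Cash=486 Expenses=-962 Loans=476
After txn 4 (Dr Payables, Cr Expenses, amount 308): Cash=486 Expenses=-1270 Loans=476 Payables=308
After txn 5 (Dr Payables, Cr Expenses, amount 131): Cash=486 Expenses=-1401 Loans=476 Payables=439
After txn 6 (Dr Cash, Cr Payables, amount 348): Cash=834 Expenses=-1401 Loans=476 Payables=91
After txn 7 (Dr Expenses, Cr Cash, amount 80): Cash=754 Expenses=-1321 Loans=476 Payables=91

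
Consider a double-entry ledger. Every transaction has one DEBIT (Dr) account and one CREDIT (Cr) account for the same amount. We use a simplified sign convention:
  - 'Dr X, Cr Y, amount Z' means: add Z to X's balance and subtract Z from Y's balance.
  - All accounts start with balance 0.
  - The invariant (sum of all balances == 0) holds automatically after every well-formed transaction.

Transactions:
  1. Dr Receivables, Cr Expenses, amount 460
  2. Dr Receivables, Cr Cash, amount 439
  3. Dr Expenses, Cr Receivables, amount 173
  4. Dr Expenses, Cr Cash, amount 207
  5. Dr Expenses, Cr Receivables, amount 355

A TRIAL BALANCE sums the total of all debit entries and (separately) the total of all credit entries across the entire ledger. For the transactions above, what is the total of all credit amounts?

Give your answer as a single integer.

Answer: 1634

Derivation:
Txn 1: credit+=460
Txn 2: credit+=439
Txn 3: credit+=173
Txn 4: credit+=207
Txn 5: credit+=355
Total credits = 1634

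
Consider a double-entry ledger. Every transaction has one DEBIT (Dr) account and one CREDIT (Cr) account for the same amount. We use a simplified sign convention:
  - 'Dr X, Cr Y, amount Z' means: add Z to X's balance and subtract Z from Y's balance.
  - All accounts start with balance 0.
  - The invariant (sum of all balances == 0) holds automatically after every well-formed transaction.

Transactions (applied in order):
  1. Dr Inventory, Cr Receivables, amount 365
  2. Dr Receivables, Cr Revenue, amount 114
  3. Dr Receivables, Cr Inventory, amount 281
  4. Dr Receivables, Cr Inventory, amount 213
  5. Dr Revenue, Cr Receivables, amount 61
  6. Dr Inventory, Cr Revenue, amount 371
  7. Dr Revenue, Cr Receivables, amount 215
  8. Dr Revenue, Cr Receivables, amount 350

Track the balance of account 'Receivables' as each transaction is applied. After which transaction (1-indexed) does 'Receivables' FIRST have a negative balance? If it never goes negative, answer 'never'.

After txn 1: Receivables=-365

Answer: 1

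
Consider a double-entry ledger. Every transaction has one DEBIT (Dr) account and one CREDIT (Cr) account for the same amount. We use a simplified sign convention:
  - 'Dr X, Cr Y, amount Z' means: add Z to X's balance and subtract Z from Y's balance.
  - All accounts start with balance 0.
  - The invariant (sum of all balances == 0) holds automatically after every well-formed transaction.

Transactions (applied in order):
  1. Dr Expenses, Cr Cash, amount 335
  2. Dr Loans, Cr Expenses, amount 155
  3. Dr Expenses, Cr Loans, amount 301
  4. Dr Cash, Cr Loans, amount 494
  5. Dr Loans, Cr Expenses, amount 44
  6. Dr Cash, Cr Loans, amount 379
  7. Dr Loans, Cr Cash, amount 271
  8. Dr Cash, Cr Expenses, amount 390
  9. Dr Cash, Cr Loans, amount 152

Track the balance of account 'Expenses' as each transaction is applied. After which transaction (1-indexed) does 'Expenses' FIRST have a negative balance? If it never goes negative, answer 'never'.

After txn 1: Expenses=335
After txn 2: Expenses=180
After txn 3: Expenses=481
After txn 4: Expenses=481
After txn 5: Expenses=437
After txn 6: Expenses=437
After txn 7: Expenses=437
After txn 8: Expenses=47
After txn 9: Expenses=47

Answer: never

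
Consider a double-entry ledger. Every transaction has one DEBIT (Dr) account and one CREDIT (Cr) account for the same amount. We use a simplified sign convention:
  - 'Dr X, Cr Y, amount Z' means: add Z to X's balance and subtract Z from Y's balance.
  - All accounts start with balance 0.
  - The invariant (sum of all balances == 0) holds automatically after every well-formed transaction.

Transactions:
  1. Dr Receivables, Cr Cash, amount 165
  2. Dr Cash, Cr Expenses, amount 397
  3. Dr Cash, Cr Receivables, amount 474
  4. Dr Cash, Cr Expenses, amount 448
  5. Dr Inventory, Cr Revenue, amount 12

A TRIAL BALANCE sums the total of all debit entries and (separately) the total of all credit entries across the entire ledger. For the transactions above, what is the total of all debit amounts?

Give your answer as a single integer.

Txn 1: debit+=165
Txn 2: debit+=397
Txn 3: debit+=474
Txn 4: debit+=448
Txn 5: debit+=12
Total debits = 1496

Answer: 1496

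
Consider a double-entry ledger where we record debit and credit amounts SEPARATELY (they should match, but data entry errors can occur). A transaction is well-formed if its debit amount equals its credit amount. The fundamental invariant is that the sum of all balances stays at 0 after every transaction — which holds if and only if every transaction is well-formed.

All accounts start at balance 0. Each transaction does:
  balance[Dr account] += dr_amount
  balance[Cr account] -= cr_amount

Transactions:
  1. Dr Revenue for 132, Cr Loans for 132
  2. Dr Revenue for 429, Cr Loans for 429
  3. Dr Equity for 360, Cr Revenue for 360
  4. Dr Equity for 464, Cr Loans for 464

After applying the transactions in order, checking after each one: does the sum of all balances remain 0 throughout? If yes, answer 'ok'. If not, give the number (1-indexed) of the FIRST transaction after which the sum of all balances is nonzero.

After txn 1: dr=132 cr=132 sum_balances=0
After txn 2: dr=429 cr=429 sum_balances=0
After txn 3: dr=360 cr=360 sum_balances=0
After txn 4: dr=464 cr=464 sum_balances=0

Answer: ok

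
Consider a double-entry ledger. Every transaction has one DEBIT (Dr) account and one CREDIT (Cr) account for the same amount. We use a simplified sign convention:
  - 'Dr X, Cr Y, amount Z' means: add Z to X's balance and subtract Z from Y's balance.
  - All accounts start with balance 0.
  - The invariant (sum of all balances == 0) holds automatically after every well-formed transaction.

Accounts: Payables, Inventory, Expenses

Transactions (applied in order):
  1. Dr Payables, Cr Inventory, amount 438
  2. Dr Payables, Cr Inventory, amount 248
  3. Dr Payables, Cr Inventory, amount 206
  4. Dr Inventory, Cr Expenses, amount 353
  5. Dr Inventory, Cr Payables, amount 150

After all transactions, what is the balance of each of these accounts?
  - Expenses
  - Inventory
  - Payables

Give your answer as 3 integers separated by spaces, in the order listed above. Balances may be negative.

Answer: -353 -389 742

Derivation:
After txn 1 (Dr Payables, Cr Inventory, amount 438): Inventory=-438 Payables=438
After txn 2 (Dr Payables, Cr Inventory, amount 248): Inventory=-686 Payables=686
After txn 3 (Dr Payables, Cr Inventory, amount 206): Inventory=-892 Payables=892
After txn 4 (Dr Inventory, Cr Expenses, amount 353): Expenses=-353 Inventory=-539 Payables=892
After txn 5 (Dr Inventory, Cr Payables, amount 150): Expenses=-353 Inventory=-389 Payables=742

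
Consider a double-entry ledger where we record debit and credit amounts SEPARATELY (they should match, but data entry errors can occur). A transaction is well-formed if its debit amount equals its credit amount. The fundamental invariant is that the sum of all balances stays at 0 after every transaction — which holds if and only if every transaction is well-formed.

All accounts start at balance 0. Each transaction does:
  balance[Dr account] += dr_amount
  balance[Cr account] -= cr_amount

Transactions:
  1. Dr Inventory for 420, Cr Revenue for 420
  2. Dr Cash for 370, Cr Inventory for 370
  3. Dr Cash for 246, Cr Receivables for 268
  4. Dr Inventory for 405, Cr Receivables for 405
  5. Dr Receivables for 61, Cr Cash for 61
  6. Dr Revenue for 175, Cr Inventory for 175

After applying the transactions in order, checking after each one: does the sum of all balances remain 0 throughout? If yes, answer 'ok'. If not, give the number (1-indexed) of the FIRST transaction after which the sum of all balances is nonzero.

After txn 1: dr=420 cr=420 sum_balances=0
After txn 2: dr=370 cr=370 sum_balances=0
After txn 3: dr=246 cr=268 sum_balances=-22
After txn 4: dr=405 cr=405 sum_balances=-22
After txn 5: dr=61 cr=61 sum_balances=-22
After txn 6: dr=175 cr=175 sum_balances=-22

Answer: 3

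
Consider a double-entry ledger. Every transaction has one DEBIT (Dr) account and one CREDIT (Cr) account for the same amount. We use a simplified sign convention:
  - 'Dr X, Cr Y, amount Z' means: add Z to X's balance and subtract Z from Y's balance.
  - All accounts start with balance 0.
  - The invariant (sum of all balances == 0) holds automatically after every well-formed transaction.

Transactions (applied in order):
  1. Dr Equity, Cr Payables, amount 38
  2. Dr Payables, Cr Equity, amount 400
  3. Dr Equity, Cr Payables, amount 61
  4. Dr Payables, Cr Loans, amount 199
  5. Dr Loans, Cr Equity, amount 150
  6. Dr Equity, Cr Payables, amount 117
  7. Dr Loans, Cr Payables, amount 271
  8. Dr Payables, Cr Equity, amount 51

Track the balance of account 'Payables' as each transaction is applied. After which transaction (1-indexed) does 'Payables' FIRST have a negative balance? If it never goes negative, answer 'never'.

After txn 1: Payables=-38

Answer: 1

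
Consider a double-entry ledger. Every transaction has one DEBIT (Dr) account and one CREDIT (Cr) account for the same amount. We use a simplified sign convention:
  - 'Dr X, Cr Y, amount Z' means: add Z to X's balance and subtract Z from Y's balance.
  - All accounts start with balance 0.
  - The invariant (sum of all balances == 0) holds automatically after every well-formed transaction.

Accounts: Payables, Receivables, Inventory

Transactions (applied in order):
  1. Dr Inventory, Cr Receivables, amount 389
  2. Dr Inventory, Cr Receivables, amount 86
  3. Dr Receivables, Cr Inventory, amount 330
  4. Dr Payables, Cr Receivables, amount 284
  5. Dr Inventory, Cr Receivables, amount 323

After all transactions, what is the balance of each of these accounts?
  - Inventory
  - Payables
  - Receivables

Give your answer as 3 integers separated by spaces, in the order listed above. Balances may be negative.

After txn 1 (Dr Inventory, Cr Receivables, amount 389): Inventory=389 Receivables=-389
After txn 2 (Dr Inventory, Cr Receivables, amount 86): Inventory=475 Receivables=-475
After txn 3 (Dr Receivables, Cr Inventory, amount 330): Inventory=145 Receivables=-145
After txn 4 (Dr Payables, Cr Receivables, amount 284): Inventory=145 Payables=284 Receivables=-429
After txn 5 (Dr Inventory, Cr Receivables, amount 323): Inventory=468 Payables=284 Receivables=-752

Answer: 468 284 -752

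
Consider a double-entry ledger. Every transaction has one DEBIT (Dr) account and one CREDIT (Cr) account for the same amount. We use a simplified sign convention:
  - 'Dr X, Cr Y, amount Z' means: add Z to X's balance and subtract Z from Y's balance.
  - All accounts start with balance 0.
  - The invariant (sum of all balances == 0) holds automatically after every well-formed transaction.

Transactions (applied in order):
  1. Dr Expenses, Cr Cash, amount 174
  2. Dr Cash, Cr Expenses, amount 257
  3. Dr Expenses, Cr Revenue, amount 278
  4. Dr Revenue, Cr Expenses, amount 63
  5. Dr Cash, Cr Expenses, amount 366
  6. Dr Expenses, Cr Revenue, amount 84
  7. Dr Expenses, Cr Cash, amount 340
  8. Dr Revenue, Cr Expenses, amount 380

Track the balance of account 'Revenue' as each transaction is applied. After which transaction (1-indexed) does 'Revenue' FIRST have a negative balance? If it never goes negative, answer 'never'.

After txn 1: Revenue=0
After txn 2: Revenue=0
After txn 3: Revenue=-278

Answer: 3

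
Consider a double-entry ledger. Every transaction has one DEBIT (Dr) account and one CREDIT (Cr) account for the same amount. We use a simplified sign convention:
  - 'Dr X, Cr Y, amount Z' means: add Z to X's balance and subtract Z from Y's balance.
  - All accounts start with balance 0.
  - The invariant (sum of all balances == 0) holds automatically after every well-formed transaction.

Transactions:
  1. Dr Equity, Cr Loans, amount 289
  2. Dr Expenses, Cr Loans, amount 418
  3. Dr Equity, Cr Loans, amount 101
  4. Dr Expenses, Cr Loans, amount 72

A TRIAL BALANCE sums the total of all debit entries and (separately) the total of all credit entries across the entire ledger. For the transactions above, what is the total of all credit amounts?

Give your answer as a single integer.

Answer: 880

Derivation:
Txn 1: credit+=289
Txn 2: credit+=418
Txn 3: credit+=101
Txn 4: credit+=72
Total credits = 880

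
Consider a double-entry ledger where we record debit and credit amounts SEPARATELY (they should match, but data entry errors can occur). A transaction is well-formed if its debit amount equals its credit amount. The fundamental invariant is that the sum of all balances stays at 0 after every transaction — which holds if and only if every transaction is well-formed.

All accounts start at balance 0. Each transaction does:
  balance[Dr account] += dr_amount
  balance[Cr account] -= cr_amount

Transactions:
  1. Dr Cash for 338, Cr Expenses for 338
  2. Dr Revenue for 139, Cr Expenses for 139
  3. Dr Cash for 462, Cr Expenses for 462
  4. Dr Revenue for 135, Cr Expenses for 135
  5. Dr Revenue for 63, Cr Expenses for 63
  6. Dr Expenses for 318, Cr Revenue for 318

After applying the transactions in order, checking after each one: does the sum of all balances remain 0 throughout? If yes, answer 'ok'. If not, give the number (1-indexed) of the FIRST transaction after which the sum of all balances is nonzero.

After txn 1: dr=338 cr=338 sum_balances=0
After txn 2: dr=139 cr=139 sum_balances=0
After txn 3: dr=462 cr=462 sum_balances=0
After txn 4: dr=135 cr=135 sum_balances=0
After txn 5: dr=63 cr=63 sum_balances=0
After txn 6: dr=318 cr=318 sum_balances=0

Answer: ok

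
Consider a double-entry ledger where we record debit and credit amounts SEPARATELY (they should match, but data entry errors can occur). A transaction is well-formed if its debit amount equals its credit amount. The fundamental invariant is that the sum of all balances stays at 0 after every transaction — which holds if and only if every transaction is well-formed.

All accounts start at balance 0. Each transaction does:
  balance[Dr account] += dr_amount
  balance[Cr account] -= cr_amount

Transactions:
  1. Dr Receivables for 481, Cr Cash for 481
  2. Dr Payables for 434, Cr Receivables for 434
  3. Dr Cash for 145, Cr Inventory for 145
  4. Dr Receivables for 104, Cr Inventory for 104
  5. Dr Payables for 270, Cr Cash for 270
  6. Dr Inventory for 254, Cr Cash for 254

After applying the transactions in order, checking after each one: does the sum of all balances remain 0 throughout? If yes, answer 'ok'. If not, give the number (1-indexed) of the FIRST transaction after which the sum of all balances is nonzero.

Answer: ok

Derivation:
After txn 1: dr=481 cr=481 sum_balances=0
After txn 2: dr=434 cr=434 sum_balances=0
After txn 3: dr=145 cr=145 sum_balances=0
After txn 4: dr=104 cr=104 sum_balances=0
After txn 5: dr=270 cr=270 sum_balances=0
After txn 6: dr=254 cr=254 sum_balances=0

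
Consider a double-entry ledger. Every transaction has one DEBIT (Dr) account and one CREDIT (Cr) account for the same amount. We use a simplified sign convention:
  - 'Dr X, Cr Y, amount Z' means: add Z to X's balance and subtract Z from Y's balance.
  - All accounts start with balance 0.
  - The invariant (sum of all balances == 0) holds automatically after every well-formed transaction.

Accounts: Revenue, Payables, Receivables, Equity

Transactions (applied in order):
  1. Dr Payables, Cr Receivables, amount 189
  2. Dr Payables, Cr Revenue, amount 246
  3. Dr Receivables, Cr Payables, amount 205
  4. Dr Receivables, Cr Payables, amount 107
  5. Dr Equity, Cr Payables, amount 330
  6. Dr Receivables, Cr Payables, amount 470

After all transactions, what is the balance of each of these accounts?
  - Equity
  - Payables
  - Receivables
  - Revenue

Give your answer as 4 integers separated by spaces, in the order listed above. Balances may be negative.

After txn 1 (Dr Payables, Cr Receivables, amount 189): Payables=189 Receivables=-189
After txn 2 (Dr Payables, Cr Revenue, amount 246): Payables=435 Receivables=-189 Revenue=-246
After txn 3 (Dr Receivables, Cr Payables, amount 205): Payables=230 Receivables=16 Revenue=-246
After txn 4 (Dr Receivables, Cr Payables, amount 107): Payables=123 Receivables=123 Revenue=-246
After txn 5 (Dr Equity, Cr Payables, amount 330): Equity=330 Payables=-207 Receivables=123 Revenue=-246
After txn 6 (Dr Receivables, Cr Payables, amount 470): Equity=330 Payables=-677 Receivables=593 Revenue=-246

Answer: 330 -677 593 -246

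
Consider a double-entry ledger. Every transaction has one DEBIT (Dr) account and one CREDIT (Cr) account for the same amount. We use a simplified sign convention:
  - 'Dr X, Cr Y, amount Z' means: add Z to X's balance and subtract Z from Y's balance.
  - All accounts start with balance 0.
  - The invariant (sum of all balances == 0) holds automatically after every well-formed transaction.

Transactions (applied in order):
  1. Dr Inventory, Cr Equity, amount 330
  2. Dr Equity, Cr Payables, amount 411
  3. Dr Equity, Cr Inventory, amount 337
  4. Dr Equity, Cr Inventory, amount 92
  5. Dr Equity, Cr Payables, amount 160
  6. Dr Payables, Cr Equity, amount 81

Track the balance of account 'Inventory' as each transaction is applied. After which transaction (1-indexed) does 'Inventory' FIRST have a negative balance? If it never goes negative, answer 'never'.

After txn 1: Inventory=330
After txn 2: Inventory=330
After txn 3: Inventory=-7

Answer: 3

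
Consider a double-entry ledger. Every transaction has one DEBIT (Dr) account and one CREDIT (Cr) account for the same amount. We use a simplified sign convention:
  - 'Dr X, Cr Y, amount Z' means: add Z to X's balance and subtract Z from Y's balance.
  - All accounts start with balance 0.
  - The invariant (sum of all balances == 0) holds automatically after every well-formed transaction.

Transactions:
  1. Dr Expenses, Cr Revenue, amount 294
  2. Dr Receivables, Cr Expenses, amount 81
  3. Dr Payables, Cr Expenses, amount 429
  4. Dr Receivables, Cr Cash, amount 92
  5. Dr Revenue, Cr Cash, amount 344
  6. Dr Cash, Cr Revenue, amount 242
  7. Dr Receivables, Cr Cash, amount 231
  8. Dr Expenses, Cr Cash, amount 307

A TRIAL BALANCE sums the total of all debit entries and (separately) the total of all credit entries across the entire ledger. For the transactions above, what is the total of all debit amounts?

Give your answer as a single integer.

Answer: 2020

Derivation:
Txn 1: debit+=294
Txn 2: debit+=81
Txn 3: debit+=429
Txn 4: debit+=92
Txn 5: debit+=344
Txn 6: debit+=242
Txn 7: debit+=231
Txn 8: debit+=307
Total debits = 2020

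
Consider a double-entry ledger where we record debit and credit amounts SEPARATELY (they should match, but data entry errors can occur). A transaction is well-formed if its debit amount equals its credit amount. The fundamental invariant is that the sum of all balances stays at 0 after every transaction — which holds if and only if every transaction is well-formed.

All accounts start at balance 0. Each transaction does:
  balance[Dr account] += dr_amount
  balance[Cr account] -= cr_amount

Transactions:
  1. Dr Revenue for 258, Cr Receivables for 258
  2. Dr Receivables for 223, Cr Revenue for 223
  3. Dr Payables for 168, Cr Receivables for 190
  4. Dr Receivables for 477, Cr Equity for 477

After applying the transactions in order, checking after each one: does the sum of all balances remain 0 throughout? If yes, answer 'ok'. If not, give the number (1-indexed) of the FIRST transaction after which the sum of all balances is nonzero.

Answer: 3

Derivation:
After txn 1: dr=258 cr=258 sum_balances=0
After txn 2: dr=223 cr=223 sum_balances=0
After txn 3: dr=168 cr=190 sum_balances=-22
After txn 4: dr=477 cr=477 sum_balances=-22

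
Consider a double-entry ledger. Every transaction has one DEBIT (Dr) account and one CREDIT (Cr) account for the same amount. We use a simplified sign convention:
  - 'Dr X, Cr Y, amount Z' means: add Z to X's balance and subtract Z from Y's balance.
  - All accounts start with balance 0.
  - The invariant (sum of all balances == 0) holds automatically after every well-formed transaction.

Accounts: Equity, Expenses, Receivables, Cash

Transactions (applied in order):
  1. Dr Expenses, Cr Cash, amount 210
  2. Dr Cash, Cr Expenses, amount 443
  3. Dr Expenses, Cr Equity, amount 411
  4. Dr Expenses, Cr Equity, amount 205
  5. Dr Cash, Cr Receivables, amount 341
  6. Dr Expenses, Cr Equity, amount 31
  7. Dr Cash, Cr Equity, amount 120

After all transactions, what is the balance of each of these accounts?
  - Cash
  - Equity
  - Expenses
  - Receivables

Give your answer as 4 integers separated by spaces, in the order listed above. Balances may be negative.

After txn 1 (Dr Expenses, Cr Cash, amount 210): Cash=-210 Expenses=210
After txn 2 (Dr Cash, Cr Expenses, amount 443): Cash=233 Expenses=-233
After txn 3 (Dr Expenses, Cr Equity, amount 411): Cash=233 Equity=-411 Expenses=178
After txn 4 (Dr Expenses, Cr Equity, amount 205): Cash=233 Equity=-616 Expenses=383
After txn 5 (Dr Cash, Cr Receivables, amount 341): Cash=574 Equity=-616 Expenses=383 Receivables=-341
After txn 6 (Dr Expenses, Cr Equity, amount 31): Cash=574 Equity=-647 Expenses=414 Receivables=-341
After txn 7 (Dr Cash, Cr Equity, amount 120): Cash=694 Equity=-767 Expenses=414 Receivables=-341

Answer: 694 -767 414 -341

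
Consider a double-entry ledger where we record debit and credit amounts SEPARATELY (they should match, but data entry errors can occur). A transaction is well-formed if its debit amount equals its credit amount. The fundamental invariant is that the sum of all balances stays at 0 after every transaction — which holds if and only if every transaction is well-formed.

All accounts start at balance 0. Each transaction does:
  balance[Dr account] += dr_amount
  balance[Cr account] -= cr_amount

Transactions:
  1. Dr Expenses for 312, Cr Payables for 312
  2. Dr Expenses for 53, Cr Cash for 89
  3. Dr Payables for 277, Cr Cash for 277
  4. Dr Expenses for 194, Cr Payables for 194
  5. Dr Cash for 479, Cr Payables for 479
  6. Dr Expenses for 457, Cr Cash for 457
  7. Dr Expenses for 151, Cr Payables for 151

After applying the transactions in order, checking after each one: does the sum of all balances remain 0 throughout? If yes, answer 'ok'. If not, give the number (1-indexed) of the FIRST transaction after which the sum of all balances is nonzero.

After txn 1: dr=312 cr=312 sum_balances=0
After txn 2: dr=53 cr=89 sum_balances=-36
After txn 3: dr=277 cr=277 sum_balances=-36
After txn 4: dr=194 cr=194 sum_balances=-36
After txn 5: dr=479 cr=479 sum_balances=-36
After txn 6: dr=457 cr=457 sum_balances=-36
After txn 7: dr=151 cr=151 sum_balances=-36

Answer: 2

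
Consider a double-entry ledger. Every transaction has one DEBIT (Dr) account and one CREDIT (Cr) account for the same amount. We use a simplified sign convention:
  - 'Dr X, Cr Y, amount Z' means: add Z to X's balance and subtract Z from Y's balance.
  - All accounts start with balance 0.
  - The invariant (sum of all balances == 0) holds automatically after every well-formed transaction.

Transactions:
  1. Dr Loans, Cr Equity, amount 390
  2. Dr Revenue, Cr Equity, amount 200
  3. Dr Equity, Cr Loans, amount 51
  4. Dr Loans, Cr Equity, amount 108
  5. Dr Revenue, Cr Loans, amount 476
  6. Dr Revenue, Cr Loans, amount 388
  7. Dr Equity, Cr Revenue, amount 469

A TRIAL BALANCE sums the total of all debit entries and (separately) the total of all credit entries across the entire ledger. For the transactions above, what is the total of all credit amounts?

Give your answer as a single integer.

Txn 1: credit+=390
Txn 2: credit+=200
Txn 3: credit+=51
Txn 4: credit+=108
Txn 5: credit+=476
Txn 6: credit+=388
Txn 7: credit+=469
Total credits = 2082

Answer: 2082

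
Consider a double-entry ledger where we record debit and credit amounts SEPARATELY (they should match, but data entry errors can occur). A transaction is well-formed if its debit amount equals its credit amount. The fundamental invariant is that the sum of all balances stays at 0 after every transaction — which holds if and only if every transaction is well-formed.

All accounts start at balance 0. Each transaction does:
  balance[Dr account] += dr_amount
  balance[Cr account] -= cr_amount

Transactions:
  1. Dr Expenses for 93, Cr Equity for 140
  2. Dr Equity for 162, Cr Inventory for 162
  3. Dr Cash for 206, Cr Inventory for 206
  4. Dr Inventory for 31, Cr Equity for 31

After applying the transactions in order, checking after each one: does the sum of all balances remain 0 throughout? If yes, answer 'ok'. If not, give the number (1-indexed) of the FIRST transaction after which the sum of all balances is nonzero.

After txn 1: dr=93 cr=140 sum_balances=-47
After txn 2: dr=162 cr=162 sum_balances=-47
After txn 3: dr=206 cr=206 sum_balances=-47
After txn 4: dr=31 cr=31 sum_balances=-47

Answer: 1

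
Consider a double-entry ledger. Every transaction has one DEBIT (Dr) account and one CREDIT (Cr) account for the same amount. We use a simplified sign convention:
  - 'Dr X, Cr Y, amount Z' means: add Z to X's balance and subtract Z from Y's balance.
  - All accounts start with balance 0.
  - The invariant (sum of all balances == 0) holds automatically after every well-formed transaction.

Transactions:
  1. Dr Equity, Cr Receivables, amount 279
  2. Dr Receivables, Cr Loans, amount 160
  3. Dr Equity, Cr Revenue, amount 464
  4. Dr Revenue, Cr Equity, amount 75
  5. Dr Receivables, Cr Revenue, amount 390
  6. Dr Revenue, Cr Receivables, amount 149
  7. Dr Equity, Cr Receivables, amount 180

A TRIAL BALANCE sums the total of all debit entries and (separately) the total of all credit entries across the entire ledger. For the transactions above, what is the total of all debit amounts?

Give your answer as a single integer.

Txn 1: debit+=279
Txn 2: debit+=160
Txn 3: debit+=464
Txn 4: debit+=75
Txn 5: debit+=390
Txn 6: debit+=149
Txn 7: debit+=180
Total debits = 1697

Answer: 1697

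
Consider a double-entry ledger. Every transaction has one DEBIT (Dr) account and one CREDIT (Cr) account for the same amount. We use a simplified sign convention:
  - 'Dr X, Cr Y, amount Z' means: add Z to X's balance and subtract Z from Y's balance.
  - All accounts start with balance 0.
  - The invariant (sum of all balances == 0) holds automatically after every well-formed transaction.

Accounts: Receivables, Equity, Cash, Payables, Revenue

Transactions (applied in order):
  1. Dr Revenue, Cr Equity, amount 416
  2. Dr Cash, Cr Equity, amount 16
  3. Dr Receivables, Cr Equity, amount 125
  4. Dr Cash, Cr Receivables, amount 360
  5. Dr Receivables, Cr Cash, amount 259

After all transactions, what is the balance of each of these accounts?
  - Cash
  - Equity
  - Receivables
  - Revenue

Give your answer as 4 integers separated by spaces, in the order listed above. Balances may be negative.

Answer: 117 -557 24 416

Derivation:
After txn 1 (Dr Revenue, Cr Equity, amount 416): Equity=-416 Revenue=416
After txn 2 (Dr Cash, Cr Equity, amount 16): Cash=16 Equity=-432 Revenue=416
After txn 3 (Dr Receivables, Cr Equity, amount 125): Cash=16 Equity=-557 Receivables=125 Revenue=416
After txn 4 (Dr Cash, Cr Receivables, amount 360): Cash=376 Equity=-557 Receivables=-235 Revenue=416
After txn 5 (Dr Receivables, Cr Cash, amount 259): Cash=117 Equity=-557 Receivables=24 Revenue=416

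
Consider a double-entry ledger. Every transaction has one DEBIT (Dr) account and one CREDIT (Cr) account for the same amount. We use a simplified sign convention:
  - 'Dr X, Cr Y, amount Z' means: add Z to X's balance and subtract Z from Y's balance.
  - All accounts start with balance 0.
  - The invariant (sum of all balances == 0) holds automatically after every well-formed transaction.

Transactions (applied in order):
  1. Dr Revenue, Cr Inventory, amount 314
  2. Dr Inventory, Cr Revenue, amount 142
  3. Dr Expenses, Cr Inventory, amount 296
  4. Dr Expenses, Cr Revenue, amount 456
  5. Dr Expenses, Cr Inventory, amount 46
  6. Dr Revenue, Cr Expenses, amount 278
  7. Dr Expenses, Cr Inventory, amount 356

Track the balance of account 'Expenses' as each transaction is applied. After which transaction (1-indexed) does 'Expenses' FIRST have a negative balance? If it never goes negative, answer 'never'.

After txn 1: Expenses=0
After txn 2: Expenses=0
After txn 3: Expenses=296
After txn 4: Expenses=752
After txn 5: Expenses=798
After txn 6: Expenses=520
After txn 7: Expenses=876

Answer: never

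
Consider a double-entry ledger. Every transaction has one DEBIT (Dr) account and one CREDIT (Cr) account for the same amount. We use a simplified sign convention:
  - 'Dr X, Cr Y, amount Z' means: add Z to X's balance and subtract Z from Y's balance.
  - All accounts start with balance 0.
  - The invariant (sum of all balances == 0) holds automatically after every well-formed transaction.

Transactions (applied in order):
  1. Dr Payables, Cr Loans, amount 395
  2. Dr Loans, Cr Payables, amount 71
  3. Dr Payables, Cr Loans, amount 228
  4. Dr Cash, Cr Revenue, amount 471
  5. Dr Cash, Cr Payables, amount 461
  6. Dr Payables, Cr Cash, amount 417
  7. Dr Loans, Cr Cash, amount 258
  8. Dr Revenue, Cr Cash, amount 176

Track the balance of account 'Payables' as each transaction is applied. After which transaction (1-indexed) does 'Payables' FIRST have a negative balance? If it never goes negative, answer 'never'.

After txn 1: Payables=395
After txn 2: Payables=324
After txn 3: Payables=552
After txn 4: Payables=552
After txn 5: Payables=91
After txn 6: Payables=508
After txn 7: Payables=508
After txn 8: Payables=508

Answer: never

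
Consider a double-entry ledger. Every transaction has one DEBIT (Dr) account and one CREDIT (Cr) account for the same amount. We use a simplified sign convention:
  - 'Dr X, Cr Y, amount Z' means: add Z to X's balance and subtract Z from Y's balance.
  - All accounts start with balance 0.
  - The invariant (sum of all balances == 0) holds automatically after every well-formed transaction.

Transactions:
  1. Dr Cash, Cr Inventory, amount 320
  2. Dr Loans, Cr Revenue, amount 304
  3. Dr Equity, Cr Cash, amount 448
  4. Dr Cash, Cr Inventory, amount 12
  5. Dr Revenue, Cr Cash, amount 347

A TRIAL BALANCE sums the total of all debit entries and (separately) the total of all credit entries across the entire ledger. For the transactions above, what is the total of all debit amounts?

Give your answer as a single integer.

Txn 1: debit+=320
Txn 2: debit+=304
Txn 3: debit+=448
Txn 4: debit+=12
Txn 5: debit+=347
Total debits = 1431

Answer: 1431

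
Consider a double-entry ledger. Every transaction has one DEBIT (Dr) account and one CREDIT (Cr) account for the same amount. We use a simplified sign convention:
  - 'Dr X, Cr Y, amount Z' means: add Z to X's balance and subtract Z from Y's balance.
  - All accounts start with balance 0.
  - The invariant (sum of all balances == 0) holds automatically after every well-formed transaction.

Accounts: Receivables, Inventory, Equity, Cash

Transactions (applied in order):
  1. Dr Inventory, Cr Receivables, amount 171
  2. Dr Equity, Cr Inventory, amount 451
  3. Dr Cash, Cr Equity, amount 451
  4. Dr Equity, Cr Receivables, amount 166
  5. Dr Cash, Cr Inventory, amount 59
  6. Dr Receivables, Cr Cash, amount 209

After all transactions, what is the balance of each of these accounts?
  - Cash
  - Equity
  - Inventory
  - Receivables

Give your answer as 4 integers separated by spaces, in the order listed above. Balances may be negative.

Answer: 301 166 -339 -128

Derivation:
After txn 1 (Dr Inventory, Cr Receivables, amount 171): Inventory=171 Receivables=-171
After txn 2 (Dr Equity, Cr Inventory, amount 451): Equity=451 Inventory=-280 Receivables=-171
After txn 3 (Dr Cash, Cr Equity, amount 451): Cash=451 Equity=0 Inventory=-280 Receivables=-171
After txn 4 (Dr Equity, Cr Receivables, amount 166): Cash=451 Equity=166 Inventory=-280 Receivables=-337
After txn 5 (Dr Cash, Cr Inventory, amount 59): Cash=510 Equity=166 Inventory=-339 Receivables=-337
After txn 6 (Dr Receivables, Cr Cash, amount 209): Cash=301 Equity=166 Inventory=-339 Receivables=-128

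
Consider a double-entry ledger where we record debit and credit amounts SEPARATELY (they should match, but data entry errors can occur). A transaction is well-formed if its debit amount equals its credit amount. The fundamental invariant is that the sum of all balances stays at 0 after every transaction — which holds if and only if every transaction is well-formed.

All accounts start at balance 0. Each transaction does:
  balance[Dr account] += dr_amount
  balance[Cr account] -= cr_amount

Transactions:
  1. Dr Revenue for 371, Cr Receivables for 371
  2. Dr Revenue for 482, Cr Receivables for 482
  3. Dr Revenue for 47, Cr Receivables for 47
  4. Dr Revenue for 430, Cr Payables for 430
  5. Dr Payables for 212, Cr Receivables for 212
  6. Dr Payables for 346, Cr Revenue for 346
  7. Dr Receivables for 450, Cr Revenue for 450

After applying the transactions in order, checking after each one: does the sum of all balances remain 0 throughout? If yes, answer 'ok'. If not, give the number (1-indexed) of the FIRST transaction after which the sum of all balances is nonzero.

After txn 1: dr=371 cr=371 sum_balances=0
After txn 2: dr=482 cr=482 sum_balances=0
After txn 3: dr=47 cr=47 sum_balances=0
After txn 4: dr=430 cr=430 sum_balances=0
After txn 5: dr=212 cr=212 sum_balances=0
After txn 6: dr=346 cr=346 sum_balances=0
After txn 7: dr=450 cr=450 sum_balances=0

Answer: ok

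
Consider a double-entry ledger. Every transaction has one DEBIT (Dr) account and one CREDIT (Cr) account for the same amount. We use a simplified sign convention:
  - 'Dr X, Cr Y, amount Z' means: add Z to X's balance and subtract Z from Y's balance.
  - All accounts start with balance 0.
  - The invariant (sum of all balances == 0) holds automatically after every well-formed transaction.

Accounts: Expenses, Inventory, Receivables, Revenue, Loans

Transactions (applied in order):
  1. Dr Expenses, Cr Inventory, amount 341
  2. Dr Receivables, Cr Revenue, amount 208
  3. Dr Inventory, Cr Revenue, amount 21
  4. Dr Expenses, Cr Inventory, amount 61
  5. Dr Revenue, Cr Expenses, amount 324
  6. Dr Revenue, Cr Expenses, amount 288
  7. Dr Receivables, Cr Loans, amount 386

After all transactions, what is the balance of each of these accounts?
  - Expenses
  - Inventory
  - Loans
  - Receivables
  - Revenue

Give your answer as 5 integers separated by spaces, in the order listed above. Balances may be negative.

Answer: -210 -381 -386 594 383

Derivation:
After txn 1 (Dr Expenses, Cr Inventory, amount 341): Expenses=341 Inventory=-341
After txn 2 (Dr Receivables, Cr Revenue, amount 208): Expenses=341 Inventory=-341 Receivables=208 Revenue=-208
After txn 3 (Dr Inventory, Cr Revenue, amount 21): Expenses=341 Inventory=-320 Receivables=208 Revenue=-229
After txn 4 (Dr Expenses, Cr Inventory, amount 61): Expenses=402 Inventory=-381 Receivables=208 Revenue=-229
After txn 5 (Dr Revenue, Cr Expenses, amount 324): Expenses=78 Inventory=-381 Receivables=208 Revenue=95
After txn 6 (Dr Revenue, Cr Expenses, amount 288): Expenses=-210 Inventory=-381 Receivables=208 Revenue=383
After txn 7 (Dr Receivables, Cr Loans, amount 386): Expenses=-210 Inventory=-381 Loans=-386 Receivables=594 Revenue=383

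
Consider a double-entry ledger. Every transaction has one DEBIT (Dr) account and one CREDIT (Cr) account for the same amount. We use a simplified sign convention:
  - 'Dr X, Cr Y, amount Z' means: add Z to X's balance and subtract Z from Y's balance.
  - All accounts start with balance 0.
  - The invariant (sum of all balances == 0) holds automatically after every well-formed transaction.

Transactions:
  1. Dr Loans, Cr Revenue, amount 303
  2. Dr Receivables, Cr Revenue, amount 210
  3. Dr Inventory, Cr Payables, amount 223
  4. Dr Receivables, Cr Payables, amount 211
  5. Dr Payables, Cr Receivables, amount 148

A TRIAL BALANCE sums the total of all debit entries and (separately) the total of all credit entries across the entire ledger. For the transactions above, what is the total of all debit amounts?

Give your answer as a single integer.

Txn 1: debit+=303
Txn 2: debit+=210
Txn 3: debit+=223
Txn 4: debit+=211
Txn 5: debit+=148
Total debits = 1095

Answer: 1095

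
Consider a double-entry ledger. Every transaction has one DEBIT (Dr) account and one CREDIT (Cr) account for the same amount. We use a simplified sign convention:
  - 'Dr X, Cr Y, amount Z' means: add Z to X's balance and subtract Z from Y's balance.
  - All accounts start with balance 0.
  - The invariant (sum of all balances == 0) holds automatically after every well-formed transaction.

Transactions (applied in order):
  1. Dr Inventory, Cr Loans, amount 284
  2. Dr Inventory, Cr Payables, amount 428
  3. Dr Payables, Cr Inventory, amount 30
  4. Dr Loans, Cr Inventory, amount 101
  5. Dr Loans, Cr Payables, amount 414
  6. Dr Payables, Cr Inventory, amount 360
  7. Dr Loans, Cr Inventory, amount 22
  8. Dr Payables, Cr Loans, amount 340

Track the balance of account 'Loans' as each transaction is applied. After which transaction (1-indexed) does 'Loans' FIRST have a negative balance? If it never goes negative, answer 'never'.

Answer: 1

Derivation:
After txn 1: Loans=-284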